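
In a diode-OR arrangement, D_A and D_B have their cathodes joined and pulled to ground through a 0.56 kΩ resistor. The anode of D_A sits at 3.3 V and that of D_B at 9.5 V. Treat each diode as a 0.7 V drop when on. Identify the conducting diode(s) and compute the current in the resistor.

Assume both conduct. Then node N would need to be at both 3.3−0.7 = 2.6 V and 9.5−0.7 = 8.8 V, which is impossible.
Assume only D_B conducts: V_N = 9.5 − 0.7 = 8.8 V, so I_R = 8.8/0.56 = 15.7 mA.
Check D_A: its anode-to-cathode voltage is 3.3 − 8.8 = -5.5 V < 0.7 V, so it is off. The assumption is consistent.

Only D_B conducts; I_R ≈ 16 mA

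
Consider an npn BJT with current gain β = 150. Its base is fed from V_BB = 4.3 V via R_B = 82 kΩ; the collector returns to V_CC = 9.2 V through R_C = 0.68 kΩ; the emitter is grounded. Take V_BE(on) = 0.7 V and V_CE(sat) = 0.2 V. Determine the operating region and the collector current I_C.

Assume active. Base-emitter loop: I_B = (V_BB − V_BE)/R_B = (4.3 − 0.7)/82 = 0.0439 mA.
I_C = β·I_B = 150×0.0439 = 6.59 mA.
V_CE = V_CC − I_C·R_C = 9.2 − 6.59×0.68 = 4.72 V > V_CE(sat), so the active-region assumption holds.

active; I_C ≈ 6.6 mA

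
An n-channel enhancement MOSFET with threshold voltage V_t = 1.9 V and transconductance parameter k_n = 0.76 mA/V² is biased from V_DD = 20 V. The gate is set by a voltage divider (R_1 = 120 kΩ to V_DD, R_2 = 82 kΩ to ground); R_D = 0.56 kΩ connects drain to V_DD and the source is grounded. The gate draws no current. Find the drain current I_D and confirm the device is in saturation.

I_D ≈ 15 mA

V_G = V_DD·R_2/(R_1+R_2) = 20×82/202 = 8.12 V. With the source grounded, V_GS = V_G = 8.12 V.
Assume saturation: I_D = (k_n/2)(V_GS − V_t)² = (0.76/2)×(8.12 − 1.9)² = 0.38×6.22² = 14.7 mA.
V_DS = V_DD − I_D·R_D = 20 − 14.7×0.56 = 11.8 V.
Saturation requires V_DS ≥ V_GS − V_t = 6.22 V; 11.8 ≥ 6.22 ✓.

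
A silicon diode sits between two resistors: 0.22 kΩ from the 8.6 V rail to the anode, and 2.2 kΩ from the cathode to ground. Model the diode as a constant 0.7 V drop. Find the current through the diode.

I ≈ 3.3 mA

The two resistors are in series with the diode, so KVL gives 8.6 = I·0.22 + 0.7 + I·2.2.
I = (8.6 − 0.7) / (0.22 + 2.2) kΩ = 7.9 / 2.42 = 3.26 mA.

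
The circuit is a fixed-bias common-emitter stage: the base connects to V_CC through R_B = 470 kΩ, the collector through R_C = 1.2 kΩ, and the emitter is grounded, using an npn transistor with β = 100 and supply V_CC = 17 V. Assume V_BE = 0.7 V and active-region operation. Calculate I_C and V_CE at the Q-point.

I_C ≈ 3.5 mA, V_CE ≈ 13 V

Base loop: V_CC = I_B·R_B + V_BE, so I_B = (17 − 0.7)/470 kΩ = 0.0347 mA.
In the active region I_C = β·I_B = 100 × 0.0347 = 3.47 mA.
Collector loop: V_CE = V_CC − I_C·R_C = 17 − 3.47×1.2 = 12.8 V.
Since V_CE = 12.8 V > V_CE(sat) ≈ 0.2 V, the transistor is in the active region as assumed.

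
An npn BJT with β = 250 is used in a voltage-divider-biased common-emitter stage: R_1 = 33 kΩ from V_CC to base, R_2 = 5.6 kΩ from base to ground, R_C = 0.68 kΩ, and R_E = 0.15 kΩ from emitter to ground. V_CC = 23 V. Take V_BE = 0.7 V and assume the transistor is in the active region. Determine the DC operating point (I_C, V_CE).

Thevenize the base divider: V_Th = V_CC·R_2/(R_1+R_2) = 23×5.6/38.6 = 3.34 V, R_Th = R_1‖R_2 = 4.79 kΩ.
Base-emitter loop: V_Th = I_B·R_Th + V_BE + (β+1)I_B·R_E, so I_B = (3.34 − 0.7) / (4.79 + 251×0.15) = 0.0621 mA.
I_C = β·I_B = 250×0.0621 = 15.5 mA, and I_E = (β+1)I_B = 15.6 mA.
V_CE = V_CC − I_C·R_C − I_E·R_E = 23 − 15.5×0.68 − 15.6×0.15 = 10.1 V.
V_CE = 10.1 V > 0.2 V confirms active-region operation.

I_C ≈ 16 mA, V_CE ≈ 10 V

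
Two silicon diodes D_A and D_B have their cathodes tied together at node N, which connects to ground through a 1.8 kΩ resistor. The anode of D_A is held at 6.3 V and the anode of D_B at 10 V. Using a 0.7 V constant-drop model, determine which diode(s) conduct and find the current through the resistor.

Only D_B conducts; I_R ≈ 5.2 mA

Assume both conduct. Then node N would need to be at both 6.3−0.7 = 5.6 V and 10−0.7 = 9.3 V, which is impossible.
Assume only D_B conducts: V_N = 10 − 0.7 = 9.3 V, so I_R = 9.3/1.8 = 5.17 mA.
Check D_A: its anode-to-cathode voltage is 6.3 − 9.3 = -3 V < 0.7 V, so it is off. The assumption is consistent.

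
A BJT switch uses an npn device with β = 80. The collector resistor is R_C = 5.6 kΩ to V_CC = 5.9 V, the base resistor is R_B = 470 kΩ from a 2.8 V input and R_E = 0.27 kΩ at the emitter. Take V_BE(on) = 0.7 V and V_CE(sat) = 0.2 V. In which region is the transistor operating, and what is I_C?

Assume active. Base-emitter loop: I_B = (V_BB − V_BE)/(R_B + (β+1)R_E) = (2.8 − 0.7)/(470 + 81×0.27) = 0.00427 mA.
I_C = β·I_B = 80×0.00427 = 0.342 mA.
V_CE = V_CC − I_C·R_C − I_E·R_E = 5.9 − 0.342×5.6 − 0.346×0.27 = 3.89 V > V_CE(sat), so the active-region assumption holds.

active; I_C ≈ 0.34 mA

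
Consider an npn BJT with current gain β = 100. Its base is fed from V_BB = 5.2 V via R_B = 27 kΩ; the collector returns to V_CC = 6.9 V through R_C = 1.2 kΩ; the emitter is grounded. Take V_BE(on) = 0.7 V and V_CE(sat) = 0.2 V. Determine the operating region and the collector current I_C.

Assume active: I_B = (5.2 − 0.7)/27 = 0.167 mA, giving I_C = β·I_B = 16.7 mA.
But then V_CE = 6.9 − 16.7×1.2 = -13.1 V < V_CE(sat) = 0.2 V — impossible in the active region.
So the transistor is saturated. With V_CE = 0.2 V, I_C = (V_CC − 0.2)/R_C = 6.7/1.2 = 5.58 mA.
Check: β·I_B = 16.7 mA > I_C = 5.58 mA, confirming saturation.

saturation; I_C ≈ 5.6 mA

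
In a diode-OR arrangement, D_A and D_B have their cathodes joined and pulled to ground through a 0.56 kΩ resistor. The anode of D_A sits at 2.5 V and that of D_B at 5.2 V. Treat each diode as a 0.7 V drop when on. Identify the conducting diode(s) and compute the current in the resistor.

Assume both conduct. Then node N would need to be at both 2.5−0.7 = 1.8 V and 5.2−0.7 = 4.5 V, which is impossible.
Assume only D_B conducts: V_N = 5.2 − 0.7 = 4.5 V, so I_R = 4.5/0.56 = 8.04 mA.
Check D_A: its anode-to-cathode voltage is 2.5 − 4.5 = -2 V < 0.7 V, so it is off. The assumption is consistent.

Only D_B conducts; I_R ≈ 8 mA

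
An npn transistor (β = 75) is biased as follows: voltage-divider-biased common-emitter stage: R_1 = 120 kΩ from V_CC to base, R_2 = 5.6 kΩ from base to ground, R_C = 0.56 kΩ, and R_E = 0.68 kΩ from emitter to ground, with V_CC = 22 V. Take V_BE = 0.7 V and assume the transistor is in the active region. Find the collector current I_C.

Thevenize the base divider: V_Th = V_CC·R_2/(R_1+R_2) = 22×5.6/126 = 0.981 V, R_Th = R_1‖R_2 = 5.35 kΩ.
Base-emitter loop: V_Th = I_B·R_Th + V_BE + (β+1)I_B·R_E, so I_B = (0.981 − 0.7) / (5.35 + 76×0.68) = 0.00493 mA.
I_C = β·I_B = 75×0.00493 = 0.369 mA, and I_E = (β+1)I_B = 0.374 mA.
V_CE = V_CC − I_C·R_C − I_E·R_E = 22 − 0.369×0.56 − 0.374×0.68 = 21.5 V.
V_CE = 21.5 V > 0.2 V confirms active-region operation.

I_C ≈ 0.37 mA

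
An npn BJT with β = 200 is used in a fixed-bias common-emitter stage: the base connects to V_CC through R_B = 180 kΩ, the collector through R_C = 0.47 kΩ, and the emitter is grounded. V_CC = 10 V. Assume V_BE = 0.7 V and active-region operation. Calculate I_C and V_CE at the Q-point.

Base loop: V_CC = I_B·R_B + V_BE, so I_B = (10 − 0.7)/180 kΩ = 0.0517 mA.
In the active region I_C = β·I_B = 200 × 0.0517 = 10.3 mA.
Collector loop: V_CE = V_CC − I_C·R_C = 10 − 10.3×0.47 = 5.14 V.
Since V_CE = 5.14 V > V_CE(sat) ≈ 0.2 V, the transistor is in the active region as assumed.

I_C ≈ 10 mA, V_CE ≈ 5.1 V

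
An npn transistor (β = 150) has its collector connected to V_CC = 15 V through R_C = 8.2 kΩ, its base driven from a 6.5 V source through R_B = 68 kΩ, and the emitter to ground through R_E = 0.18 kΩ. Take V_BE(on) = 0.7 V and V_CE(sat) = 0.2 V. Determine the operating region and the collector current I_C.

Assume active: I_B = (6.5 − 0.7)/(68 + 151×0.18) = 0.0609 mA, I_C = β·I_B = 9.14 mA.
Then V_CE = 15 − 9.14×8.2 − 9.2×0.18 = -61.6 V < 0.2 V — the active assumption fails.
Re-solve with V_CE = 0.2 V. KCL at the emitter: V_E/R_E = (V_BB−0.7−V_E)/R_B + (V_CC−0.2−V_E)/R_C, giving V_E = 0.332 V.
I_C = (V_CC − 0.2 − V_E)/R_C = (14.8 − 0.332)/8.2 = 1.76 mA.
Check: I_B = (5.8 − 0.332)/68 = 0.0804 mA, and β·I_B = 12.1 mA > I_C, confirming saturation.

saturation; I_C ≈ 1.8 mA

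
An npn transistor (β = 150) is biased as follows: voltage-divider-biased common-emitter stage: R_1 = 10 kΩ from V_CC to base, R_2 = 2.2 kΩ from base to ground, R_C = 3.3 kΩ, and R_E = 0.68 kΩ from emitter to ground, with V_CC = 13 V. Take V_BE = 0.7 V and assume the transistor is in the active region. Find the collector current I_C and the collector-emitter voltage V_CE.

Thevenize the base divider: V_Th = V_CC·R_2/(R_1+R_2) = 13×2.2/12.2 = 2.34 V, R_Th = R_1‖R_2 = 1.8 kΩ.
Base-emitter loop: V_Th = I_B·R_Th + V_BE + (β+1)I_B·R_E, so I_B = (2.34 − 0.7) / (1.8 + 151×0.68) = 0.0157 mA.
I_C = β·I_B = 150×0.0157 = 2.36 mA, and I_E = (β+1)I_B = 2.38 mA.
V_CE = V_CC − I_C·R_C − I_E·R_E = 13 − 2.36×3.3 − 2.38×0.68 = 3.59 V.
V_CE = 3.59 V > 0.2 V confirms active-region operation.

I_C ≈ 2.4 mA, V_CE ≈ 3.6 V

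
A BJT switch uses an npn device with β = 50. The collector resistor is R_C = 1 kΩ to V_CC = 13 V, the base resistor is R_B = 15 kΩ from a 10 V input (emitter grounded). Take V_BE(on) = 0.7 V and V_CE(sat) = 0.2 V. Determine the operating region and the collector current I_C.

saturation; I_C ≈ 13 mA

Assume active: I_B = (10 − 0.7)/15 = 0.62 mA, giving I_C = β·I_B = 31 mA.
But then V_CE = 13 − 31×1 = -18 V < V_CE(sat) = 0.2 V — impossible in the active region.
So the transistor is saturated. With V_CE = 0.2 V, I_C = (V_CC − 0.2)/R_C = 12.8/1 = 12.8 mA.
Check: β·I_B = 31 mA > I_C = 12.8 mA, confirming saturation.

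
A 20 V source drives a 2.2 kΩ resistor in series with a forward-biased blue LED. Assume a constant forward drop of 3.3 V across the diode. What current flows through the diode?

I ≈ 7.6 mA

KVL around the loop: 20 = V_D + I·R = 3.3 + I × 2.2 kΩ.
So I = (20 − 3.3) / 2.2 kΩ = 16.7 / 2.2 = 7.59 mA.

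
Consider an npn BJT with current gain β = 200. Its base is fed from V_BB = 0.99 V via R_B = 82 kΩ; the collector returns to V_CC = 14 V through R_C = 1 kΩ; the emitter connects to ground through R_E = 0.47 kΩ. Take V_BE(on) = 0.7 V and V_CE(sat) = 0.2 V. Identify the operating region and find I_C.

active; I_C ≈ 0.33 mA

Assume active. Base-emitter loop: I_B = (V_BB − V_BE)/(R_B + (β+1)R_E) = (0.99 − 0.7)/(82 + 201×0.47) = 0.00164 mA.
I_C = β·I_B = 200×0.00164 = 0.329 mA.
V_CE = V_CC − I_C·R_C − I_E·R_E = 14 − 0.329×1 − 0.33×0.47 = 13.5 V > V_CE(sat), so the active-region assumption holds.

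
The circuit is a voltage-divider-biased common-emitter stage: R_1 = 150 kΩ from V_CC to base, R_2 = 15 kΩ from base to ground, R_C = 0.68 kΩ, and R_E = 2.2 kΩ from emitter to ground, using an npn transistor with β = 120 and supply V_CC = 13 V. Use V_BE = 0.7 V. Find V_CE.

V_CE ≈ 12 V

Thevenize the base divider: V_Th = V_CC·R_2/(R_1+R_2) = 13×15/165 = 1.18 V, R_Th = R_1‖R_2 = 13.6 kΩ.
Base-emitter loop: V_Th = I_B·R_Th + V_BE + (β+1)I_B·R_E, so I_B = (1.18 − 0.7) / (13.6 + 121×2.2) = 0.00172 mA.
I_C = β·I_B = 120×0.00172 = 0.207 mA, and I_E = (β+1)I_B = 0.208 mA.
V_CE = V_CC − I_C·R_C − I_E·R_E = 13 − 0.207×0.68 − 0.208×2.2 = 12.4 V.
V_CE = 12.4 V > 0.2 V confirms active-region operation.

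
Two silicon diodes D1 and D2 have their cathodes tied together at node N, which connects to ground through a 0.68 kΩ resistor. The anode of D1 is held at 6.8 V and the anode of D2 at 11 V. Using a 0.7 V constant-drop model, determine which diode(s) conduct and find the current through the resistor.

Assume both conduct. Then node N would need to be at both 6.8−0.7 = 6.1 V and 11−0.7 = 10.3 V, which is impossible.
Assume only D2 conducts: V_N = 11 − 0.7 = 10.3 V, so I_R = 10.3/0.68 = 15.1 mA.
Check D1: its anode-to-cathode voltage is 6.8 − 10.3 = -3.5 V < 0.7 V, so it is off. The assumption is consistent.

Only D2 conducts; I_R ≈ 15 mA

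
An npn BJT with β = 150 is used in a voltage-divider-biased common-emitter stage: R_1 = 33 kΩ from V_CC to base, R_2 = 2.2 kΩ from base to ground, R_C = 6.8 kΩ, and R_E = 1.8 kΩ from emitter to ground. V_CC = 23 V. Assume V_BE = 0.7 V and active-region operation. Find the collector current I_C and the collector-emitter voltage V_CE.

Thevenize the base divider: V_Th = V_CC·R_2/(R_1+R_2) = 23×2.2/35.2 = 1.44 V, R_Th = R_1‖R_2 = 2.06 kΩ.
Base-emitter loop: V_Th = I_B·R_Th + V_BE + (β+1)I_B·R_E, so I_B = (1.44 − 0.7) / (2.06 + 151×1.8) = 0.00269 mA.
I_C = β·I_B = 150×0.00269 = 0.404 mA, and I_E = (β+1)I_B = 0.407 mA.
V_CE = V_CC − I_C·R_C − I_E·R_E = 23 − 0.404×6.8 − 0.407×1.8 = 19.5 V.
V_CE = 19.5 V > 0.2 V confirms active-region operation.

I_C ≈ 0.4 mA, V_CE ≈ 20 V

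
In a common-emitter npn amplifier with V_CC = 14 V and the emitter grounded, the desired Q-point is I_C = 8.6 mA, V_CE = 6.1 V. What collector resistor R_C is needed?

Collector loop: V_CC = I_C·R_C + V_CE.
R_C = (V_CC − V_CE)/I_C = (14 − 6.1)/8.6 = 0.919 kΩ.

R_C ≈ 0.92 kΩ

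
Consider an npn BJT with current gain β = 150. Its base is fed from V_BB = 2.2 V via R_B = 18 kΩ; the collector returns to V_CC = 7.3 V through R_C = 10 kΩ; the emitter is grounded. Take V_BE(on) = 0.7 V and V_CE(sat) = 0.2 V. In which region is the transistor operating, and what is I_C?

Assume active: I_B = (2.2 − 0.7)/18 = 0.0833 mA, giving I_C = β·I_B = 12.5 mA.
But then V_CE = 7.3 − 12.5×10 = -118 V < V_CE(sat) = 0.2 V — impossible in the active region.
So the transistor is saturated. With V_CE = 0.2 V, I_C = (V_CC − 0.2)/R_C = 7.1/10 = 0.71 mA.
Check: β·I_B = 12.5 mA > I_C = 0.71 mA, confirming saturation.

saturation; I_C ≈ 0.71 mA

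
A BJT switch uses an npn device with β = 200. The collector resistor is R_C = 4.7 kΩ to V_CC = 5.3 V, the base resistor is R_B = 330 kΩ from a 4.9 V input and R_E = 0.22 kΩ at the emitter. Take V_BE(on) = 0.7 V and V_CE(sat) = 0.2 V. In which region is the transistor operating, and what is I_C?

saturation; I_C ≈ 1 mA

Assume active: I_B = (4.9 − 0.7)/(330 + 201×0.22) = 0.0112 mA, I_C = β·I_B = 2.24 mA.
Then V_CE = 5.3 − 2.24×4.7 − 2.26×0.22 = -5.75 V < 0.2 V — the active assumption fails.
Re-solve with V_CE = 0.2 V. KCL at the emitter: V_E/R_E = (V_BB−0.7−V_E)/R_B + (V_CC−0.2−V_E)/R_C, giving V_E = 0.231 V.
I_C = (V_CC − 0.2 − V_E)/R_C = (5.1 − 0.231)/4.7 = 1.04 mA.
Check: I_B = (4.2 − 0.231)/330 = 0.012 mA, and β·I_B = 2.41 mA > I_C, confirming saturation.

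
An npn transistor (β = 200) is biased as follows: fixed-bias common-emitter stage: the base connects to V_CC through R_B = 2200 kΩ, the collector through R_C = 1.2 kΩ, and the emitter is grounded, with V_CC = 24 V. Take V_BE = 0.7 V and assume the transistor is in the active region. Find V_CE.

Base loop: V_CC = I_B·R_B + V_BE, so I_B = (24 − 0.7)/2200 kΩ = 0.0106 mA.
In the active region I_C = β·I_B = 200 × 0.0106 = 2.12 mA.
Collector loop: V_CE = V_CC − I_C·R_C = 24 − 2.12×1.2 = 21.5 V.
Since V_CE = 21.5 V > V_CE(sat) ≈ 0.2 V, the transistor is in the active region as assumed.

V_CE ≈ 21 V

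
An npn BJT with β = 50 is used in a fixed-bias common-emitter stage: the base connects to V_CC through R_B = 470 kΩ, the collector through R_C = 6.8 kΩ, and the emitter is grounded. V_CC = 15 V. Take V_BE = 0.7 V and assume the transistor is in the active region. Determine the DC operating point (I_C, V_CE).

Base loop: V_CC = I_B·R_B + V_BE, so I_B = (15 − 0.7)/470 kΩ = 0.0304 mA.
In the active region I_C = β·I_B = 50 × 0.0304 = 1.52 mA.
Collector loop: V_CE = V_CC − I_C·R_C = 15 − 1.52×6.8 = 4.66 V.
Since V_CE = 4.66 V > V_CE(sat) ≈ 0.2 V, the transistor is in the active region as assumed.

I_C ≈ 1.5 mA, V_CE ≈ 4.7 V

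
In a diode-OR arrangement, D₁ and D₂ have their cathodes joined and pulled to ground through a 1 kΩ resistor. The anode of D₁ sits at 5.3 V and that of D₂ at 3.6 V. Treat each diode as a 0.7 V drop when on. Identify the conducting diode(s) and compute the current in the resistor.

Assume both conduct. Then node N would need to be at both 5.3−0.7 = 4.6 V and 3.6−0.7 = 2.9 V, which is impossible.
Assume only D₁ conducts: V_N = 5.3 − 0.7 = 4.6 V, so I_R = 4.6/1 = 4.6 mA.
Check D₂: its anode-to-cathode voltage is 3.6 − 4.6 = -1 V < 0.7 V, so it is off. The assumption is consistent.

Only D₁ conducts; I_R ≈ 4.6 mA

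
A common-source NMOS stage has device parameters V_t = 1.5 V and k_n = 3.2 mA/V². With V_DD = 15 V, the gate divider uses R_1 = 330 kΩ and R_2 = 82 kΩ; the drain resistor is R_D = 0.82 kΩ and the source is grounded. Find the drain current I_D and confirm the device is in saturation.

V_G = V_DD·R_2/(R_1+R_2) = 15×82/412 = 2.99 V. With the source grounded, V_GS = V_G = 2.99 V.
Assume saturation: I_D = (k_n/2)(V_GS − V_t)² = (3.2/2)×(2.99 − 1.5)² = 1.6×1.49² = 3.53 mA.
V_DS = V_DD − I_D·R_D = 15 − 3.53×0.82 = 12.1 V.
Saturation requires V_DS ≥ V_GS − V_t = 1.49 V; 12.1 ≥ 1.49 ✓.

I_D ≈ 3.5 mA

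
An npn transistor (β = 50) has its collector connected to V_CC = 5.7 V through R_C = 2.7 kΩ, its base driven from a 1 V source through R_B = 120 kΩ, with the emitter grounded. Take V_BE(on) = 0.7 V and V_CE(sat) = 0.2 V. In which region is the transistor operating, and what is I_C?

active; I_C ≈ 0.13 mA

Assume active. Base-emitter loop: I_B = (V_BB − V_BE)/R_B = (1 − 0.7)/120 = 0.0025 mA.
I_C = β·I_B = 50×0.0025 = 0.125 mA.
V_CE = V_CC − I_C·R_C = 5.7 − 0.125×2.7 = 5.36 V > V_CE(sat), so the active-region assumption holds.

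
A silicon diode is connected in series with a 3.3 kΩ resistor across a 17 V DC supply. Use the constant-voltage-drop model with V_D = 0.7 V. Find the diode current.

KVL around the loop: 17 = V_D + I·R = 0.7 + I × 3.3 kΩ.
So I = (17 − 0.7) / 3.3 kΩ = 16.3 / 3.3 = 4.94 mA.

I ≈ 4.9 mA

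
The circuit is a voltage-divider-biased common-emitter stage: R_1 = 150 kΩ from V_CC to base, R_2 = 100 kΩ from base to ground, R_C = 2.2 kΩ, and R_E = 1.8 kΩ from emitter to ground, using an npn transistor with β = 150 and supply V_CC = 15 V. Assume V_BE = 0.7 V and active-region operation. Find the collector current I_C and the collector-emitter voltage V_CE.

Thevenize the base divider: V_Th = V_CC·R_2/(R_1+R_2) = 15×100/250 = 6 V, R_Th = R_1‖R_2 = 60 kΩ.
Base-emitter loop: V_Th = I_B·R_Th + V_BE + (β+1)I_B·R_E, so I_B = (6 − 0.7) / (60 + 151×1.8) = 0.016 mA.
I_C = β·I_B = 150×0.016 = 2.4 mA, and I_E = (β+1)I_B = 2.41 mA.
V_CE = V_CC − I_C·R_C − I_E·R_E = 15 − 2.4×2.2 − 2.41×1.8 = 5.39 V.
V_CE = 5.39 V > 0.2 V confirms active-region operation.

I_C ≈ 2.4 mA, V_CE ≈ 5.4 V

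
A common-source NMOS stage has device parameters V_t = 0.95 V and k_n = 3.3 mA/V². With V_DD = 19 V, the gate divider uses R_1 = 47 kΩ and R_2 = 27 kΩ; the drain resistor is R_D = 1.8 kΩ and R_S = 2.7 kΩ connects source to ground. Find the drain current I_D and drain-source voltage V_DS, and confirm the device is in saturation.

I_D ≈ 1.8 mA, V_DS ≈ 11 V

V_G = V_DD·R_2/(R_1+R_2) = 19×27/74 = 6.93 V.
Assume saturation: I_D = (k_n/2)(V_GS − V_t)² with V_GS = V_G − I_D·R_S = 6.93 − 2.7·I_D.
Substituting gives 12·I_D² − 54.3·I_D + 59.1 = 0, with roots I_D = 1.83 or 2.69 mA.
The root I_D = 2.69 mA gives V_GS = -0.326 V ≤ V_t, so take I_D = 1.83 mA.
Then V_GS = 2 V and V_DS = V_DD − I_D(R_D+R_S) = 19 − 1.83×4.5 = 10.8 V.
Saturation requires V_DS ≥ V_GS − V_t = 1.05 V; 10.8 ≥ 1.05 ✓.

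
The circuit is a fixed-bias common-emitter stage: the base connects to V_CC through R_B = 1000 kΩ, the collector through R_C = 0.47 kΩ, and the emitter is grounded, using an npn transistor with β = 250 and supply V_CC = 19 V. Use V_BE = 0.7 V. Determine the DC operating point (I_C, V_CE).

I_C ≈ 4.6 mA, V_CE ≈ 17 V

Base loop: V_CC = I_B·R_B + V_BE, so I_B = (19 − 0.7)/1000 kΩ = 0.0183 mA.
In the active region I_C = β·I_B = 250 × 0.0183 = 4.58 mA.
Collector loop: V_CE = V_CC − I_C·R_C = 19 − 4.58×0.47 = 16.8 V.
Since V_CE = 16.8 V > V_CE(sat) ≈ 0.2 V, the transistor is in the active region as assumed.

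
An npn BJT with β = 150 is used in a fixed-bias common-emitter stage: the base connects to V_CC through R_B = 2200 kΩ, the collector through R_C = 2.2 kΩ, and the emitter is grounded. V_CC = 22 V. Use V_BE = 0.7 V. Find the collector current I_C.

Base loop: V_CC = I_B·R_B + V_BE, so I_B = (22 − 0.7)/2200 kΩ = 0.00968 mA.
In the active region I_C = β·I_B = 150 × 0.00968 = 1.45 mA.
Collector loop: V_CE = V_CC − I_C·R_C = 22 − 1.45×2.2 = 18.8 V.
Since V_CE = 18.8 V > V_CE(sat) ≈ 0.2 V, the transistor is in the active region as assumed.

I_C ≈ 1.5 mA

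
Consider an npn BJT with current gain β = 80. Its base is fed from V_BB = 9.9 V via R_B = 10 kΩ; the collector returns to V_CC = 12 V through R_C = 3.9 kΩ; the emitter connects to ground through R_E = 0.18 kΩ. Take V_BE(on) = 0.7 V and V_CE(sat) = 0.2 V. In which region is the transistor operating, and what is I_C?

Assume active: I_B = (9.9 − 0.7)/(10 + 81×0.18) = 0.374 mA, I_C = β·I_B = 29.9 mA.
Then V_CE = 12 − 29.9×3.9 − 30.3×0.18 = -110 V < 0.2 V — the active assumption fails.
Re-solve with V_CE = 0.2 V. KCL at the emitter: V_E/R_E = (V_BB−0.7−V_E)/R_B + (V_CC−0.2−V_E)/R_C, giving V_E = 0.667 V.
I_C = (V_CC − 0.2 − V_E)/R_C = (11.8 − 0.667)/3.9 = 2.85 mA.
Check: I_B = (9.2 − 0.667)/10 = 0.853 mA, and β·I_B = 68.3 mA > I_C, confirming saturation.

saturation; I_C ≈ 2.9 mA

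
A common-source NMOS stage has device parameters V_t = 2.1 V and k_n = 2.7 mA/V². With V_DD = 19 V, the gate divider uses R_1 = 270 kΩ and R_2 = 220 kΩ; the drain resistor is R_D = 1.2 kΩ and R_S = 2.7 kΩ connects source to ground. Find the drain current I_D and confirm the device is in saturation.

V_G = V_DD·R_2/(R_1+R_2) = 19×220/490 = 8.53 V.
Assume saturation: I_D = (k_n/2)(V_GS − V_t)² with V_GS = V_G − I_D·R_S = 8.53 − 2.7·I_D.
Substituting gives 9.84·I_D² − 47.9·I_D + 55.8 = 0, with roots I_D = 1.94 or 2.93 mA.
The root I_D = 2.93 mA gives V_GS = 0.628 V ≤ V_t, so take I_D = 1.94 mA.
Then V_GS = 3.3 V and V_DS = V_DD − I_D(R_D+R_S) = 19 − 1.94×3.9 = 11.4 V.
Saturation requires V_DS ≥ V_GS − V_t = 1.2 V; 11.4 ≥ 1.2 ✓.

I_D ≈ 1.9 mA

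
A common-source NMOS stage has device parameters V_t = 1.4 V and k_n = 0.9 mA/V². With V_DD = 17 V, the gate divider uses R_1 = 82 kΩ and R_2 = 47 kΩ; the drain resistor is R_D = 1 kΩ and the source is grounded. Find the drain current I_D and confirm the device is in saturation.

V_G = V_DD·R_2/(R_1+R_2) = 17×47/129 = 6.19 V. With the source grounded, V_GS = V_G = 6.19 V.
Assume saturation: I_D = (k_n/2)(V_GS − V_t)² = (0.9/2)×(6.19 − 1.4)² = 0.45×4.79² = 10.3 mA.
V_DS = V_DD − I_D·R_D = 17 − 10.3×1 = 6.66 V.
Saturation requires V_DS ≥ V_GS − V_t = 4.79 V; 6.66 ≥ 4.79 ✓.

I_D ≈ 10 mA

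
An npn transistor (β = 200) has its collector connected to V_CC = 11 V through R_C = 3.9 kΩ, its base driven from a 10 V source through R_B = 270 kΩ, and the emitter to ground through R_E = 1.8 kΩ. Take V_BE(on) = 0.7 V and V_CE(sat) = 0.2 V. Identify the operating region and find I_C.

saturation; I_C ≈ 1.9 mA

Assume active: I_B = (10 − 0.7)/(270 + 201×1.8) = 0.0147 mA, I_C = β·I_B = 2.94 mA.
Then V_CE = 11 − 2.94×3.9 − 2.96×1.8 = -5.81 V < 0.2 V — the active assumption fails.
Re-solve with V_CE = 0.2 V. KCL at the emitter: V_E/R_E = (V_BB−0.7−V_E)/R_B + (V_CC−0.2−V_E)/R_C, giving V_E = 3.44 V.
I_C = (V_CC − 0.2 − V_E)/R_C = (10.8 − 3.44)/3.9 = 1.89 mA.
Check: I_B = (9.3 − 3.44)/270 = 0.0217 mA, and β·I_B = 4.34 mA > I_C, confirming saturation.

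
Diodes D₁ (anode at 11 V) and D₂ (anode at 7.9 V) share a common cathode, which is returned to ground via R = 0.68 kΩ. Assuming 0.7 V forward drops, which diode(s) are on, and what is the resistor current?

Only D₁ conducts; I_R ≈ 15 mA

Assume both conduct. Then node N would need to be at both 11−0.7 = 10.3 V and 7.9−0.7 = 7.2 V, which is impossible.
Assume only D₁ conducts: V_N = 11 − 0.7 = 10.3 V, so I_R = 10.3/0.68 = 15.1 mA.
Check D₂: its anode-to-cathode voltage is 7.9 − 10.3 = -2.4 V < 0.7 V, so it is off. The assumption is consistent.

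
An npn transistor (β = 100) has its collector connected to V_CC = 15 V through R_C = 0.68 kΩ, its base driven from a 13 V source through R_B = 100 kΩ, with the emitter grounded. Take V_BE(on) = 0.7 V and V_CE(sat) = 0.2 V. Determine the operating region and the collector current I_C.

active; I_C ≈ 12 mA

Assume active. Base-emitter loop: I_B = (V_BB − V_BE)/R_B = (13 − 0.7)/100 = 0.123 mA.
I_C = β·I_B = 100×0.123 = 12.3 mA.
V_CE = V_CC − I_C·R_C = 15 − 12.3×0.68 = 6.64 V > V_CE(sat), so the active-region assumption holds.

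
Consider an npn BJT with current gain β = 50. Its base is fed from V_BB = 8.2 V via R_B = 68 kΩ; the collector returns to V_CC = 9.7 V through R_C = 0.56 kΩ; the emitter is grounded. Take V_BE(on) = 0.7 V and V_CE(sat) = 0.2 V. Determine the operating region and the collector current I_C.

active; I_C ≈ 5.5 mA

Assume active. Base-emitter loop: I_B = (V_BB − V_BE)/R_B = (8.2 − 0.7)/68 = 0.11 mA.
I_C = β·I_B = 50×0.11 = 5.51 mA.
V_CE = V_CC − I_C·R_C = 9.7 − 5.51×0.56 = 6.61 V > V_CE(sat), so the active-region assumption holds.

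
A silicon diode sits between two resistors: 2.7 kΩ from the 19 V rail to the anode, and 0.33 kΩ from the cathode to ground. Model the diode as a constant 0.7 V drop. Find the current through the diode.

The two resistors are in series with the diode, so KVL gives 19 = I·2.7 + 0.7 + I·0.33.
I = (19 − 0.7) / (2.7 + 0.33) kΩ = 18.3 / 3.03 = 6.04 mA.

I ≈ 6 mA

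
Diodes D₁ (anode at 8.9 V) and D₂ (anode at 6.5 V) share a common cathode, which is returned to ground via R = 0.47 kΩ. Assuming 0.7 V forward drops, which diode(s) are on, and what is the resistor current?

Assume both conduct. Then node N would need to be at both 8.9−0.7 = 8.2 V and 6.5−0.7 = 5.8 V, which is impossible.
Assume only D₁ conducts: V_N = 8.9 − 0.7 = 8.2 V, so I_R = 8.2/0.47 = 17.4 mA.
Check D₂: its anode-to-cathode voltage is 6.5 − 8.2 = -1.7 V < 0.7 V, so it is off. The assumption is consistent.

Only D₁ conducts; I_R ≈ 17 mA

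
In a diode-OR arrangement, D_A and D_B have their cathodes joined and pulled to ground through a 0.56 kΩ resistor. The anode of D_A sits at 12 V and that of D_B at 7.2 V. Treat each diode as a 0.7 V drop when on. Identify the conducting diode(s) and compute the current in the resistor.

Assume both conduct. Then node N would need to be at both 12−0.7 = 11.3 V and 7.2−0.7 = 6.5 V, which is impossible.
Assume only D_A conducts: V_N = 12 − 0.7 = 11.3 V, so I_R = 11.3/0.56 = 20.2 mA.
Check D_B: its anode-to-cathode voltage is 7.2 − 11.3 = -4.1 V < 0.7 V, so it is off. The assumption is consistent.

Only D_A conducts; I_R ≈ 20 mA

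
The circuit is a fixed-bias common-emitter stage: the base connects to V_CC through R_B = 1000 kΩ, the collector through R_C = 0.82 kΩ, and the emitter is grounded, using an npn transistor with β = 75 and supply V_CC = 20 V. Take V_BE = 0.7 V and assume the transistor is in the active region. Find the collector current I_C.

Base loop: V_CC = I_B·R_B + V_BE, so I_B = (20 − 0.7)/1000 kΩ = 0.0193 mA.
In the active region I_C = β·I_B = 75 × 0.0193 = 1.45 mA.
Collector loop: V_CE = V_CC − I_C·R_C = 20 − 1.45×0.82 = 18.8 V.
Since V_CE = 18.8 V > V_CE(sat) ≈ 0.2 V, the transistor is in the active region as assumed.

I_C ≈ 1.4 mA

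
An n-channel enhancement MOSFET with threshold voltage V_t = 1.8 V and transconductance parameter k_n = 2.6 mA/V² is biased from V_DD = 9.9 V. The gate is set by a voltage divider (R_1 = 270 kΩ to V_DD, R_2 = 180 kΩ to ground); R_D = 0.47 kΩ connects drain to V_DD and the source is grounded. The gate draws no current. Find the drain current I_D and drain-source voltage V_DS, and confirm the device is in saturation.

I_D ≈ 6.1 mA, V_DS ≈ 7 V

V_G = V_DD·R_2/(R_1+R_2) = 9.9×180/450 = 3.96 V. With the source grounded, V_GS = V_G = 3.96 V.
Assume saturation: I_D = (k_n/2)(V_GS − V_t)² = (2.6/2)×(3.96 − 1.8)² = 1.3×2.16² = 6.07 mA.
V_DS = V_DD − I_D·R_D = 9.9 − 6.07×0.47 = 7.05 V.
Saturation requires V_DS ≥ V_GS − V_t = 2.16 V; 7.05 ≥ 2.16 ✓.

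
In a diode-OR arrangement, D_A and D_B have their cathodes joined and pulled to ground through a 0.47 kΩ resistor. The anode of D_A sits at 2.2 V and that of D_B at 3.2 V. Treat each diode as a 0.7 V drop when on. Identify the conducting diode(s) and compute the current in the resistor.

Only D_B conducts; I_R ≈ 5.3 mA

Assume both conduct. Then node N would need to be at both 2.2−0.7 = 1.5 V and 3.2−0.7 = 2.5 V, which is impossible.
Assume only D_B conducts: V_N = 3.2 − 0.7 = 2.5 V, so I_R = 2.5/0.47 = 5.32 mA.
Check D_A: its anode-to-cathode voltage is 2.2 − 2.5 = -0.3 V < 0.7 V, so it is off. The assumption is consistent.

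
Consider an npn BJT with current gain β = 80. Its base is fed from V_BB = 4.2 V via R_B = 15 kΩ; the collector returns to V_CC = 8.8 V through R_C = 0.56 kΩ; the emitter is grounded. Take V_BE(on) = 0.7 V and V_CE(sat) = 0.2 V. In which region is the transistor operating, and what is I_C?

Assume active: I_B = (4.2 − 0.7)/15 = 0.233 mA, giving I_C = β·I_B = 18.7 mA.
But then V_CE = 8.8 − 18.7×0.56 = -1.65 V < V_CE(sat) = 0.2 V — impossible in the active region.
So the transistor is saturated. With V_CE = 0.2 V, I_C = (V_CC − 0.2)/R_C = 8.6/0.56 = 15.4 mA.
Check: β·I_B = 18.7 mA > I_C = 15.4 mA, confirming saturation.

saturation; I_C ≈ 15 mA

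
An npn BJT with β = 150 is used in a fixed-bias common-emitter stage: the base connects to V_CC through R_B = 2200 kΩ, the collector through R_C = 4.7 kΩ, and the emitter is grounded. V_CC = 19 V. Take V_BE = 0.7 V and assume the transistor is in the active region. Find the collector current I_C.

I_C ≈ 1.2 mA

Base loop: V_CC = I_B·R_B + V_BE, so I_B = (19 − 0.7)/2200 kΩ = 0.00832 mA.
In the active region I_C = β·I_B = 150 × 0.00832 = 1.25 mA.
Collector loop: V_CE = V_CC − I_C·R_C = 19 − 1.25×4.7 = 13.1 V.
Since V_CE = 13.1 V > V_CE(sat) ≈ 0.2 V, the transistor is in the active region as assumed.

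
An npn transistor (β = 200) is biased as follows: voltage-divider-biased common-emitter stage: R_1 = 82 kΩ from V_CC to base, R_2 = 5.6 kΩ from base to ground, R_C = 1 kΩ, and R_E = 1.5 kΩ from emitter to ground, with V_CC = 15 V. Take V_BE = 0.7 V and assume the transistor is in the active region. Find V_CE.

Thevenize the base divider: V_Th = V_CC·R_2/(R_1+R_2) = 15×5.6/87.6 = 0.959 V, R_Th = R_1‖R_2 = 5.24 kΩ.
Base-emitter loop: V_Th = I_B·R_Th + V_BE + (β+1)I_B·R_E, so I_B = (0.959 − 0.7) / (5.24 + 201×1.5) = 0.000844 mA.
I_C = β·I_B = 200×0.000844 = 0.169 mA, and I_E = (β+1)I_B = 0.17 mA.
V_CE = V_CC − I_C·R_C − I_E·R_E = 15 − 0.169×1 − 0.17×1.5 = 14.6 V.
V_CE = 14.6 V > 0.2 V confirms active-region operation.

V_CE ≈ 15 V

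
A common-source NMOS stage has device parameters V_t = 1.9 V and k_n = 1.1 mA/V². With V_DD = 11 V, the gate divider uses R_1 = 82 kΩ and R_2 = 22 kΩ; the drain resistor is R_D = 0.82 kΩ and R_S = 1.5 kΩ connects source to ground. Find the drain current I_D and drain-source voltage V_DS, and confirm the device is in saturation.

V_G = V_DD·R_2/(R_1+R_2) = 11×22/104 = 2.33 V.
Assume saturation: I_D = (k_n/2)(V_GS − V_t)² with V_GS = V_G − I_D·R_S = 2.33 − 1.5·I_D.
Substituting gives 1.24·I_D² − 1.7·I_D + 0.1 = 0, with roots I_D = 0.0616 or 1.32 mA.
The root I_D = 1.32 mA gives V_GS = 0.353 V ≤ V_t, so take I_D = 0.0616 mA.
Then V_GS = 2.23 V and V_DS = V_DD − I_D(R_D+R_S) = 11 − 0.0616×2.32 = 10.9 V.
Saturation requires V_DS ≥ V_GS − V_t = 0.335 V; 10.9 ≥ 0.335 ✓.

I_D ≈ 0.062 mA, V_DS ≈ 11 V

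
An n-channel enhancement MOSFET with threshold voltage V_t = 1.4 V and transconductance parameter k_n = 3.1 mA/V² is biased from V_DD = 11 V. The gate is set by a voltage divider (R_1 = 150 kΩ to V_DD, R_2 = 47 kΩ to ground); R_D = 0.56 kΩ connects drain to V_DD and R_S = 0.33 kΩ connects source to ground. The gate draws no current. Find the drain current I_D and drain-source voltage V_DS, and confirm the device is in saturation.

I_D ≈ 1.1 mA, V_DS ≈ 10 V

V_G = V_DD·R_2/(R_1+R_2) = 11×47/197 = 2.62 V.
Assume saturation: I_D = (k_n/2)(V_GS − V_t)² with V_GS = V_G − I_D·R_S = 2.62 − 0.33·I_D.
Substituting gives 0.169·I_D² − 2.25·I_D + 2.32 = 0, with roots I_D = 1.13 or 12.2 mA.
The root I_D = 12.2 mA gives V_GS = -1.41 V ≤ V_t, so take I_D = 1.13 mA.
Then V_GS = 2.25 V and V_DS = V_DD − I_D(R_D+R_S) = 11 − 1.13×0.89 = 10 V.
Saturation requires V_DS ≥ V_GS − V_t = 0.853 V; 10 ≥ 0.853 ✓.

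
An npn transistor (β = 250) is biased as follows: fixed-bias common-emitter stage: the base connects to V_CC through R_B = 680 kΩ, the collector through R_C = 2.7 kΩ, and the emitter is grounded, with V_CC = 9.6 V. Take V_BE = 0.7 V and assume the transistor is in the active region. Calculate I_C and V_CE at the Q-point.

I_C ≈ 3.3 mA, V_CE ≈ 0.77 V

Base loop: V_CC = I_B·R_B + V_BE, so I_B = (9.6 − 0.7)/680 kΩ = 0.0131 mA.
In the active region I_C = β·I_B = 250 × 0.0131 = 3.27 mA.
Collector loop: V_CE = V_CC − I_C·R_C = 9.6 − 3.27×2.7 = 0.765 V.
Since V_CE = 0.765 V > V_CE(sat) ≈ 0.2 V, the transistor is in the active region as assumed.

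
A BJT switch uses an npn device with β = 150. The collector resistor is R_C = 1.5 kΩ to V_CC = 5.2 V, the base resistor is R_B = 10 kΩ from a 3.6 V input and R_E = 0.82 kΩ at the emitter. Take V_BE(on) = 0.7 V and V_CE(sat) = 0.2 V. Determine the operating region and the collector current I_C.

Assume active: I_B = (3.6 − 0.7)/(10 + 151×0.82) = 0.0217 mA, I_C = β·I_B = 3.25 mA.
Then V_CE = 5.2 − 3.25×1.5 − 3.27×0.82 = -2.36 V < 0.2 V — the active assumption fails.
Re-solve with V_CE = 0.2 V. KCL at the emitter: V_E/R_E = (V_BB−0.7−V_E)/R_B + (V_CC−0.2−V_E)/R_C, giving V_E = 1.82 V.
I_C = (V_CC − 0.2 − V_E)/R_C = (5 − 1.82)/1.5 = 2.12 mA.
Check: I_B = (2.9 − 1.82)/10 = 0.108 mA, and β·I_B = 16.1 mA > I_C, confirming saturation.

saturation; I_C ≈ 2.1 mA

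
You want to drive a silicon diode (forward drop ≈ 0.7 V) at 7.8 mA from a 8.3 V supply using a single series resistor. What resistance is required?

The resistor drops V_S − V_D = 8.3 − 0.7 = 7.6 V at 7.8 mA.
R = 7.6 V / 7.8 mA = 0.974 kΩ.

R ≈ 0.97 kΩ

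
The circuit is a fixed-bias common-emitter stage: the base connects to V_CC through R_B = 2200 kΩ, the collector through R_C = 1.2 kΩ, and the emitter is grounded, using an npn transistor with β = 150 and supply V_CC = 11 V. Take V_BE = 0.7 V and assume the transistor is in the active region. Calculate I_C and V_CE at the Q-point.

I_C ≈ 0.7 mA, V_CE ≈ 10 V

Base loop: V_CC = I_B·R_B + V_BE, so I_B = (11 − 0.7)/2200 kΩ = 0.00468 mA.
In the active region I_C = β·I_B = 150 × 0.00468 = 0.702 mA.
Collector loop: V_CE = V_CC − I_C·R_C = 11 − 0.702×1.2 = 10.2 V.
Since V_CE = 10.2 V > V_CE(sat) ≈ 0.2 V, the transistor is in the active region as assumed.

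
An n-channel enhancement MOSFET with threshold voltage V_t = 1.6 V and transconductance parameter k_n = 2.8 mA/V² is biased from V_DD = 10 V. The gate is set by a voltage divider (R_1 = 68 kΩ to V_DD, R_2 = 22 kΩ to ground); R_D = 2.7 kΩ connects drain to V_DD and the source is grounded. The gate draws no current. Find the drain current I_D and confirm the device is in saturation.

V_G = V_DD·R_2/(R_1+R_2) = 10×22/90 = 2.44 V. With the source grounded, V_GS = V_G = 2.44 V.
Assume saturation: I_D = (k_n/2)(V_GS − V_t)² = (2.8/2)×(2.44 − 1.6)² = 1.4×0.844² = 0.998 mA.
V_DS = V_DD − I_D·R_D = 10 − 0.998×2.7 = 7.3 V.
Saturation requires V_DS ≥ V_GS − V_t = 0.844 V; 7.3 ≥ 0.844 ✓.

I_D ≈ 1 mA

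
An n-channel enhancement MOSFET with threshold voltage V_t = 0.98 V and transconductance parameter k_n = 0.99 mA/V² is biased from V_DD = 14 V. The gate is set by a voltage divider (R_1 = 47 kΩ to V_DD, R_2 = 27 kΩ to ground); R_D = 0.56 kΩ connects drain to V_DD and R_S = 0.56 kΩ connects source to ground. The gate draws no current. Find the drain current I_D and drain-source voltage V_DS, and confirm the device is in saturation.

I_D ≈ 3 mA, V_DS ≈ 11 V

V_G = V_DD·R_2/(R_1+R_2) = 14×27/74 = 5.11 V.
Assume saturation: I_D = (k_n/2)(V_GS − V_t)² with V_GS = V_G − I_D·R_S = 5.11 − 0.56·I_D.
Substituting gives 0.155·I_D² − 3.29·I_D + 8.44 = 0, with roots I_D = 2.99 or 18.2 mA.
The root I_D = 18.2 mA gives V_GS = -5.08 V ≤ V_t, so take I_D = 2.99 mA.
Then V_GS = 3.44 V and V_DS = V_DD − I_D(R_D+R_S) = 14 − 2.99×1.12 = 10.7 V.
Saturation requires V_DS ≥ V_GS − V_t = 2.46 V; 10.7 ≥ 2.46 ✓.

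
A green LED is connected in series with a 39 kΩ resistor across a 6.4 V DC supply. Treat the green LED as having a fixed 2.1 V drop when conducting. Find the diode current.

I ≈ 0.11 mA

KVL around the loop: 6.4 = V_D + I·R = 2.1 + I × 39 kΩ.
So I = (6.4 − 2.1) / 39 kΩ = 4.3 / 39 = 0.11 mA.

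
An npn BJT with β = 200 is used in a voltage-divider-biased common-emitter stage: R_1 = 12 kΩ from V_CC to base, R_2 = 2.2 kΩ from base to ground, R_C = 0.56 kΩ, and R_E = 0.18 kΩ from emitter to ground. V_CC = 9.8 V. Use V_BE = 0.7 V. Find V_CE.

Thevenize the base divider: V_Th = V_CC·R_2/(R_1+R_2) = 9.8×2.2/14.2 = 1.52 V, R_Th = R_1‖R_2 = 1.86 kΩ.
Base-emitter loop: V_Th = I_B·R_Th + V_BE + (β+1)I_B·R_E, so I_B = (1.52 − 0.7) / (1.86 + 201×0.18) = 0.0215 mA.
I_C = β·I_B = 200×0.0215 = 4.3 mA, and I_E = (β+1)I_B = 4.32 mA.
V_CE = V_CC − I_C·R_C − I_E·R_E = 9.8 − 4.3×0.56 − 4.32×0.18 = 6.61 V.
V_CE = 6.61 V > 0.2 V confirms active-region operation.

V_CE ≈ 6.6 V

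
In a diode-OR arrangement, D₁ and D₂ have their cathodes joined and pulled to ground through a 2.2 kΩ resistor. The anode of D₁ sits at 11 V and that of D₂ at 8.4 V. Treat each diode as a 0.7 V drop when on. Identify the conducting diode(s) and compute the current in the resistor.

Only D₁ conducts; I_R ≈ 4.7 mA

Assume both conduct. Then node N would need to be at both 11−0.7 = 10.3 V and 8.4−0.7 = 7.7 V, which is impossible.
Assume only D₁ conducts: V_N = 11 − 0.7 = 10.3 V, so I_R = 10.3/2.2 = 4.68 mA.
Check D₂: its anode-to-cathode voltage is 8.4 − 10.3 = -1.9 V < 0.7 V, so it is off. The assumption is consistent.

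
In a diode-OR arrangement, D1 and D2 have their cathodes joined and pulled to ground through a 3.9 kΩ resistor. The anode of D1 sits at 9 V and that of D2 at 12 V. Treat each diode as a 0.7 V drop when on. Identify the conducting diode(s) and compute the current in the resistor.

Assume both conduct. Then node N would need to be at both 9−0.7 = 8.3 V and 12−0.7 = 11.3 V, which is impossible.
Assume only D2 conducts: V_N = 12 − 0.7 = 11.3 V, so I_R = 11.3/3.9 = 2.9 mA.
Check D1: its anode-to-cathode voltage is 9 − 11.3 = -2.3 V < 0.7 V, so it is off. The assumption is consistent.

Only D2 conducts; I_R ≈ 2.9 mA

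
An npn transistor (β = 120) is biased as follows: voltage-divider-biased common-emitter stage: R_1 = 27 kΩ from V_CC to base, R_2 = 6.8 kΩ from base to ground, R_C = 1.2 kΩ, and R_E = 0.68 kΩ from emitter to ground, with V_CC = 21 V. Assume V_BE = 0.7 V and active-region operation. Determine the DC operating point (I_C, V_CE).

Thevenize the base divider: V_Th = V_CC·R_2/(R_1+R_2) = 21×6.8/33.8 = 4.22 V, R_Th = R_1‖R_2 = 5.43 kΩ.
Base-emitter loop: V_Th = I_B·R_Th + V_BE + (β+1)I_B·R_E, so I_B = (4.22 − 0.7) / (5.43 + 121×0.68) = 0.0402 mA.
I_C = β·I_B = 120×0.0402 = 4.82 mA, and I_E = (β+1)I_B = 4.86 mA.
V_CE = V_CC − I_C·R_C − I_E·R_E = 21 − 4.82×1.2 − 4.86×0.68 = 11.9 V.
V_CE = 11.9 V > 0.2 V confirms active-region operation.

I_C ≈ 4.8 mA, V_CE ≈ 12 V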